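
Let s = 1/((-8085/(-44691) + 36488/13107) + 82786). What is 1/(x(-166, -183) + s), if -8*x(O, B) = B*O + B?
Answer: -129319660612760/488100892463246193 ≈ -0.00026494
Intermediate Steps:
x(O, B) = -B/8 - B*O/8 (x(O, B) = -(B*O + B)/8 = -(B + B*O)/8 = -B/8 - B*O/8)
s = 195254979/16164957576595 (s = 1/((-8085*(-1/44691) + 36488*(1/13107)) + 82786) = 1/((2695/14897 + 36488/13107) + 82786) = 1/(578885101/195254979 + 82786) = 1/(16164957576595/195254979) = 195254979/16164957576595 ≈ 1.2079e-5)
1/(x(-166, -183) + s) = 1/(-1/8*(-183)*(1 - 166) + 195254979/16164957576595) = 1/(-1/8*(-183)*(-165) + 195254979/16164957576595) = 1/(-30195/8 + 195254979/16164957576595) = 1/(-488100892463246193/129319660612760) = -129319660612760/488100892463246193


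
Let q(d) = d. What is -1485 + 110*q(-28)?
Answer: -4565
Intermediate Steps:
-1485 + 110*q(-28) = -1485 + 110*(-28) = -1485 - 3080 = -4565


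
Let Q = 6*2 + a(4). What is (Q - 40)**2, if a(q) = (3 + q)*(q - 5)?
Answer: 1225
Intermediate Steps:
a(q) = (-5 + q)*(3 + q) (a(q) = (3 + q)*(-5 + q) = (-5 + q)*(3 + q))
Q = 5 (Q = 6*2 + (-15 + 4**2 - 2*4) = 12 + (-15 + 16 - 8) = 12 - 7 = 5)
(Q - 40)**2 = (5 - 40)**2 = (-35)**2 = 1225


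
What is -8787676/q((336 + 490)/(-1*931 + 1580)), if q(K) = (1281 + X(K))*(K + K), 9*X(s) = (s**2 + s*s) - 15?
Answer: -26316892701/9755102 ≈ -2697.8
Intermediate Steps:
X(s) = -5/3 + 2*s**2/9 (X(s) = ((s**2 + s*s) - 15)/9 = ((s**2 + s**2) - 15)/9 = (2*s**2 - 15)/9 = (-15 + 2*s**2)/9 = -5/3 + 2*s**2/9)
q(K) = 2*K*(3838/3 + 2*K**2/9) (q(K) = (1281 + (-5/3 + 2*K**2/9))*(K + K) = (3838/3 + 2*K**2/9)*(2*K) = 2*K*(3838/3 + 2*K**2/9))
-8787676/q((336 + 490)/(-1*931 + 1580)) = -8787676*9*(-1*931 + 1580)/(4*(336 + 490)*(5757 + ((336 + 490)/(-1*931 + 1580))**2)) = -8787676*99/(56*(5757 + (826/(-931 + 1580))**2)) = -8787676*99/(56*(5757 + (826/649)**2)) = -8787676*99/(56*(5757 + (826*(1/649))**2)) = -8787676*99/(56*(5757 + (14/11)**2)) = -8787676*99/(56*(5757 + 196/121)) = -8787676/((4/9)*(14/11)*(696793/121)) = -8787676/39020408/11979 = -8787676*11979/39020408 = -26316892701/9755102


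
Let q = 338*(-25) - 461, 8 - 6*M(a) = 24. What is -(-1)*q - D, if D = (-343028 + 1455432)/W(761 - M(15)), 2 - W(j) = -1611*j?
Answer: -10964039463/1230269 ≈ -8911.9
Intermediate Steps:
M(a) = -8/3 (M(a) = 4/3 - ⅙*24 = 4/3 - 4 = -8/3)
W(j) = 2 + 1611*j (W(j) = 2 - (-1611)*j = 2 + 1611*j)
q = -8911 (q = -8450 - 461 = -8911)
D = 1112404/1230269 (D = (-343028 + 1455432)/(2 + 1611*(761 - 1*(-8/3))) = 1112404/(2 + 1611*(761 + 8/3)) = 1112404/(2 + 1611*(2291/3)) = 1112404/(2 + 1230267) = 1112404/1230269 ≈ 0.90420)
-(-1)*q - D = -(-1)*(-8911) - 1*1112404/1230269 = -1*8911 - 1112404/1230269 = -8911 - 1112404/1230269 = -10964039463/1230269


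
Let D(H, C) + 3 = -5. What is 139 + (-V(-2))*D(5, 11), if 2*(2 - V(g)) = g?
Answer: 163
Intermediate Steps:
D(H, C) = -8 (D(H, C) = -3 - 5 = -8)
V(g) = 2 - g/2
139 + (-V(-2))*D(5, 11) = 139 - (2 - 1/2*(-2))*(-8) = 139 - (2 + 1)*(-8) = 139 - 1*3*(-8) = 139 - 3*(-8) = 139 + 24 = 163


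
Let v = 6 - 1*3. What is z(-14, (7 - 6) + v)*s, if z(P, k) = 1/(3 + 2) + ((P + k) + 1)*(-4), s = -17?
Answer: -3077/5 ≈ -615.40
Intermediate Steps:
v = 3 (v = 6 - 3 = 3)
z(P, k) = -19/5 - 4*P - 4*k (z(P, k) = 1/5 + (1 + P + k)*(-4) = ⅕ + (-4 - 4*P - 4*k) = -19/5 - 4*P - 4*k)
z(-14, (7 - 6) + v)*s = (-19/5 - 4*(-14) - 4*((7 - 6) + 3))*(-17) = (-19/5 + 56 - 4*(1 + 3))*(-17) = (-19/5 + 56 - 4*4)*(-17) = (-19/5 + 56 - 16)*(-17) = (181/5)*(-17) = -3077/5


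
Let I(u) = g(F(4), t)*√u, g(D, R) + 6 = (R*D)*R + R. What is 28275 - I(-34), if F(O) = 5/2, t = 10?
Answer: 28275 - 254*I*√34 ≈ 28275.0 - 1481.1*I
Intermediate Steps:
F(O) = 5/2 (F(O) = 5*(½) = 5/2)
g(D, R) = -6 + R + D*R² (g(D, R) = -6 + ((R*D)*R + R) = -6 + ((D*R)*R + R) = -6 + (D*R² + R) = -6 + (R + D*R²) = -6 + R + D*R²)
I(u) = 254*√u (I(u) = (-6 + 10 + (5/2)*10²)*√u = (-6 + 10 + (5/2)*100)*√u = (-6 + 10 + 250)*√u = 254*√u)
28275 - I(-34) = 28275 - 254*√(-34) = 28275 - 254*I*√34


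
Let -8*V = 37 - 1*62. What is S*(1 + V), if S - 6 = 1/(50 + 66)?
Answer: 23001/928 ≈ 24.786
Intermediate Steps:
V = 25/8 (V = -(37 - 1*62)/8 = -(37 - 62)/8 = -1/8*(-25) = 25/8 ≈ 3.1250)
S = 697/116 (S = 6 + 1/(50 + 66) = 6 + 1/116 = 697/116 ≈ 6.0086)
S*(1 + V) = 697*(1 + 25/8)/116 = (697/116)*(33/8) = 23001/928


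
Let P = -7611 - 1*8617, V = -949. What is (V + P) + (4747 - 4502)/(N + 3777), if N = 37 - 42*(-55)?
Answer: -105191703/6124 ≈ -17177.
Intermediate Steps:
N = 2347 (N = 37 + 2310 = 2347)
P = -16228 (P = -7611 - 8617 = -16228)
(V + P) + (4747 - 4502)/(N + 3777) = (-949 - 16228) + (4747 - 4502)/(2347 + 3777) = -17177 + 245/6124 = -105191703/6124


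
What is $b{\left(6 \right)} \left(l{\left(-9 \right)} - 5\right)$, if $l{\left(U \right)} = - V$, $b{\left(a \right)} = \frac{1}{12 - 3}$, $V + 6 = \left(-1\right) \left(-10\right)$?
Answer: $-1$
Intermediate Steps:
$V = 4$ ($V = -6 - -10 = -6 + 10 = 4$)
$b{\left(a \right)} = \frac{1}{9}$
$l{\left(U \right)} = -4$ ($l{\left(U \right)} = \left(-1\right) 4 = -4$)
$b{\left(6 \right)} \left(l{\left(-9 \right)} - 5\right) = \frac{-4 - 5}{9} = \frac{1}{9} \left(-9\right) = -1$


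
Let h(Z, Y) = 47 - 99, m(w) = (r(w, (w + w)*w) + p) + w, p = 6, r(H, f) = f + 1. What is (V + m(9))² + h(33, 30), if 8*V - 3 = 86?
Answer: 2285841/64 ≈ 35716.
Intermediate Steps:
V = 89/8 (V = 3/8 + (⅛)*86 = 3/8 + 43/4 = 89/8 ≈ 11.125)
r(H, f) = 1 + f
m(w) = 7 + w + 2*w² (m(w) = ((1 + (w + w)*w) + 6) + w = ((1 + (2*w)*w) + 6) + w = ((1 + 2*w²) + 6) + w = (7 + 2*w²) + w = 7 + w + 2*w²)
h(Z, Y) = -52
(V + m(9))² + h(33, 30) = (89/8 + (7 + 9 + 2*9²))² - 52 = (89/8 + (7 + 9 + 2*81))² - 52 = (89/8 + (7 + 9 + 162))² - 52 = (89/8 + 178)² - 52 = (1513/8)² - 52 = 2289169/64 - 52 = 2285841/64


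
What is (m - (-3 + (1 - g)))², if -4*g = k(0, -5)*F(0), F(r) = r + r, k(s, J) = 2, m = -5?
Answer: 9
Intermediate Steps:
F(r) = 2*r
g = 0 (g = -2*0/2 = -0/2 = -¼*0 = 0)
(m - (-3 + (1 - g)))² = (-5 - (-3 + (1 - 1*0)))² = (-5 - (-3 + (1 + 0)))² = (-5 - (-3 + 1))² = (-5 - 1*(-2))² = (-5 + 2)² = (-3)² = 9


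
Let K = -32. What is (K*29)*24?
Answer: -22272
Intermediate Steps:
(K*29)*24 = -32*29*24 = -928*24 = -22272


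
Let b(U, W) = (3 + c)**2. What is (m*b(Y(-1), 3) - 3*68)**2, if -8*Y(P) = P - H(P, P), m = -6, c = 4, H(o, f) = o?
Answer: 248004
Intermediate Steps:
Y(P) = 0 (Y(P) = -(P - P)/8 = -1/8*0 = 0)
b(U, W) = 49 (b(U, W) = (3 + 4)**2 = 7**2 = 49)
(m*b(Y(-1), 3) - 3*68)**2 = (-6*49 - 3*68)**2 = (-294 - 204)**2 = (-498)**2 = 248004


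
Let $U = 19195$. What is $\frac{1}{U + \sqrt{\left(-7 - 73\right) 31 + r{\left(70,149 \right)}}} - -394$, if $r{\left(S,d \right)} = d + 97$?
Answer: $\frac{145169421241}{368450259} - \frac{i \sqrt{2234}}{368450259} \approx 394.0 - 1.2828 \cdot 10^{-7} i$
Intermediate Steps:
$r{\left(S,d \right)} = 97 + d$
$\frac{1}{U + \sqrt{\left(-7 - 73\right) 31 + r{\left(70,149 \right)}}} - -394 = \frac{1}{19195 + \sqrt{\left(-7 - 73\right) 31 + \left(97 + 149\right)}} - -394 = \frac{1}{19195 + \sqrt{\left(-80\right) 31 + 246}} + 394 = \frac{1}{19195 + \sqrt{-2480 + 246}} + 394 = \frac{1}{19195 + \sqrt{-2234}} + 394 = \frac{1}{19195 + i \sqrt{2234}} + 394 = 394 + \frac{1}{19195 + i \sqrt{2234}}$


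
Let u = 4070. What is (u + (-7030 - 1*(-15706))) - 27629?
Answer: -14883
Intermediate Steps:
(u + (-7030 - 1*(-15706))) - 27629 = (4070 + (-7030 - 1*(-15706))) - 27629 = (4070 + (-7030 + 15706)) - 27629 = (4070 + 8676) - 27629 = 12746 - 27629 = -14883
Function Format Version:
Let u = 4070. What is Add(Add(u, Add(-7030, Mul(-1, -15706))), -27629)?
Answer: -14883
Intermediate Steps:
Add(Add(u, Add(-7030, Mul(-1, -15706))), -27629) = Add(Add(4070, Add(-7030, Mul(-1, -15706))), -27629) = Add(Add(4070, Add(-7030, 15706)), -27629) = Add(Add(4070, 8676), -27629) = Add(12746, -27629) = -14883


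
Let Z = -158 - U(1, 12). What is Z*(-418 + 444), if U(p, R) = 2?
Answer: -4160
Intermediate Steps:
Z = -160 (Z = -158 - 1*2 = -158 - 2 = -160)
Z*(-418 + 444) = -160*(-418 + 444) = -160*26 = -4160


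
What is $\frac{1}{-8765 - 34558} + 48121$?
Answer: $\frac{2084746082}{43323} \approx 48121.0$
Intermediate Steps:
$\frac{1}{-8765 - 34558} + 48121 = \frac{1}{-43323} + 48121 = - \frac{1}{43323} + 48121 = \frac{2084746082}{43323}$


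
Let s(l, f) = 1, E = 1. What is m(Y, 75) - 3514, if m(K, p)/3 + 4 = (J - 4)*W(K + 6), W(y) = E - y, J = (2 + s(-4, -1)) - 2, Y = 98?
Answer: -2599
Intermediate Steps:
J = 1 (J = (2 + 1) - 2 = 3 - 2 = 1)
W(y) = 1 - y
m(K, p) = 33 + 9*K (m(K, p) = -12 + 3*((1 - 4)*(1 - (K + 6))) = -12 + 3*(-3*(1 - (6 + K))) = -12 + 3*(-3*(1 + (-6 - K))) = -12 + 3*(-3*(-5 - K)) = -12 + 3*(15 + 3*K) = -12 + (45 + 9*K) = 33 + 9*K)
m(Y, 75) - 3514 = (33 + 9*98) - 3514 = (33 + 882) - 3514 = 915 - 3514 = -2599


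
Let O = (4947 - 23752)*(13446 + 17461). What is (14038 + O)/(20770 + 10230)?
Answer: -581192097/31000 ≈ -18748.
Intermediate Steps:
O = -581206135 (O = -18805*30907 = -581206135)
(14038 + O)/(20770 + 10230) = (14038 - 581206135)/(20770 + 10230) = -581192097/31000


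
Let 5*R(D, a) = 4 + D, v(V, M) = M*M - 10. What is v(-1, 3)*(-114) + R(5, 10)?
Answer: 579/5 ≈ 115.80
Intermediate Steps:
v(V, M) = -10 + M² (v(V, M) = M² - 10 = -10 + M²)
R(D, a) = ⅘ + D/5 (R(D, a) = (4 + D)/5 = ⅘ + D/5)
v(-1, 3)*(-114) + R(5, 10) = (-10 + 3²)*(-114) + (⅘ + (⅕)*5) = (-10 + 9)*(-114) + (⅘ + 1) = -1*(-114) + 9/5 = 114 + 9/5 = 579/5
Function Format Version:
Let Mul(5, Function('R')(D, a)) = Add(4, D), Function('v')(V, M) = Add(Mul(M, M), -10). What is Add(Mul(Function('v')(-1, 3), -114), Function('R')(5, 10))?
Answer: Rational(579, 5) ≈ 115.80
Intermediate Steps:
Function('v')(V, M) = Add(-10, Pow(M, 2)) (Function('v')(V, M) = Add(Pow(M, 2), -10) = Add(-10, Pow(M, 2)))
Function('R')(D, a) = Add(Rational(4, 5), Mul(Rational(1, 5), D)) (Function('R')(D, a) = Mul(Rational(1, 5), Add(4, D)) = Add(Rational(4, 5), Mul(Rational(1, 5), D)))
Add(Mul(Function('v')(-1, 3), -114), Function('R')(5, 10)) = Add(Mul(Add(-10, Pow(3, 2)), -114), Add(Rational(4, 5), Mul(Rational(1, 5), 5))) = Add(Mul(Add(-10, 9), -114), Add(Rational(4, 5), 1)) = Add(Mul(-1, -114), Rational(9, 5)) = Add(114, Rational(9, 5)) = Rational(579, 5)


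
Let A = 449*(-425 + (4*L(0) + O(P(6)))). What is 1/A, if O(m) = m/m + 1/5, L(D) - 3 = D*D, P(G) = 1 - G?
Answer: -5/924491 ≈ -5.4084e-6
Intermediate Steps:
L(D) = 3 + D**2 (L(D) = 3 + D*D = 3 + D**2)
O(m) = 6/5 (O(m) = 1 + 1*(1/5) = 1 + 1/5 = 6/5)
A = -924491/5 (A = 449*(-425 + (4*(3 + 0**2) + 6/5)) = 449*(-425 + (4*(3 + 0) + 6/5)) = 449*(-425 + (4*3 + 6/5)) = 449*(-425 + (12 + 6/5)) = 449*(-425 + 66/5) = 449*(-2059/5) = -924491/5 ≈ -1.8490e+5)
1/A = 1/(-924491/5) = -5/924491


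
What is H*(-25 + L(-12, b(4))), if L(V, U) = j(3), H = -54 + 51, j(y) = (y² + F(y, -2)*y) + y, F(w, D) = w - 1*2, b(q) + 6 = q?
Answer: 30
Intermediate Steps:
b(q) = -6 + q
F(w, D) = -2 + w (F(w, D) = w - 2 = -2 + w)
j(y) = y + y² + y*(-2 + y) (j(y) = (y² + (-2 + y)*y) + y = (y² + y*(-2 + y)) + y = y + y² + y*(-2 + y))
H = -3
L(V, U) = 15 (L(V, U) = 3*(-1 + 2*3) = 3*(-1 + 6) = 3*5 = 15)
H*(-25 + L(-12, b(4))) = -3*(-25 + 15) = -3*(-10) = 30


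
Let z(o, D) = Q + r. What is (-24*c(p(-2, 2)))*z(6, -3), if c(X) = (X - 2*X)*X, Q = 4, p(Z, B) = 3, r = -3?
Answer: 216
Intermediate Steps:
z(o, D) = 1 (z(o, D) = 4 - 3 = 1)
c(X) = -X² (c(X) = (-X)*X = -X²)
(-24*c(p(-2, 2)))*z(6, -3) = -(-24)*3²*1 = -(-24)*9*1 = -24*(-9)*1 = 216*1 = 216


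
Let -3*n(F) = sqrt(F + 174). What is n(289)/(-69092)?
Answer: sqrt(463)/207276 ≈ 0.00010381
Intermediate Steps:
n(F) = -sqrt(174 + F)/3 (n(F) = -sqrt(F + 174)/3 = -sqrt(174 + F)/3)
n(289)/(-69092) = -sqrt(174 + 289)/3/(-69092) = -sqrt(463)/3*(-1/69092) = sqrt(463)/207276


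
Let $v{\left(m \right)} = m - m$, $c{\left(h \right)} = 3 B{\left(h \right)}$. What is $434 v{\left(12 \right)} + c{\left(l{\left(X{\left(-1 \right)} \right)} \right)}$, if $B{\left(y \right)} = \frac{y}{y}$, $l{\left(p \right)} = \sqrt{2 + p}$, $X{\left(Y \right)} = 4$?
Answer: $3$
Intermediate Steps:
$B{\left(y \right)} = 1$
$c{\left(h \right)} = 3$ ($c{\left(h \right)} = 3 \cdot 1 = 3$)
$v{\left(m \right)} = 0$
$434 v{\left(12 \right)} + c{\left(l{\left(X{\left(-1 \right)} \right)} \right)} = 434 \cdot 0 + 3 = 0 + 3 = 3$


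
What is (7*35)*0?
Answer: 0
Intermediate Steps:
(7*35)*0 = 245*0 = 0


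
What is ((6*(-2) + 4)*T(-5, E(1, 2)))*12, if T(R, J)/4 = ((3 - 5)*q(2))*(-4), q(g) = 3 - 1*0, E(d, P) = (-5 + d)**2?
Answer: -9216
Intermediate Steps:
q(g) = 3 (q(g) = 3 + 0 = 3)
T(R, J) = 96 (T(R, J) = 4*(((3 - 5)*3)*(-4)) = 4*(-2*3*(-4)) = 4*(-6*(-4)) = 4*24 = 96)
((6*(-2) + 4)*T(-5, E(1, 2)))*12 = ((6*(-2) + 4)*96)*12 = ((-12 + 4)*96)*12 = -8*96*12 = -768*12 = -9216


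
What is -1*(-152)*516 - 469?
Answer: 77963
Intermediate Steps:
-1*(-152)*516 - 469 = 152*516 - 469 = 78432 - 469 = 77963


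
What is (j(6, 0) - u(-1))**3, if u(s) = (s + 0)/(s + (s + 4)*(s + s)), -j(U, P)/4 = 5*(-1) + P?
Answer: 2685619/343 ≈ 7829.8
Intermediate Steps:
j(U, P) = 20 - 4*P (j(U, P) = -4*(5*(-1) + P) = -4*(-5 + P) = 20 - 4*P)
u(s) = s/(s + 2*s*(4 + s)) (u(s) = s/(s + (4 + s)*(2*s)) = s/(s + 2*s*(4 + s)))
(j(6, 0) - u(-1))**3 = ((20 - 4*0) - 1/(9 + 2*(-1)))**3 = ((20 + 0) - 1/(9 - 2))**3 = (20 - 1/7)**3 = (139/7)**3 = 2685619/343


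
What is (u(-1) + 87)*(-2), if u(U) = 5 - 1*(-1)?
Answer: -186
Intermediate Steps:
u(U) = 6 (u(U) = 5 + 1 = 6)
(u(-1) + 87)*(-2) = (6 + 87)*(-2) = 93*(-2) = -186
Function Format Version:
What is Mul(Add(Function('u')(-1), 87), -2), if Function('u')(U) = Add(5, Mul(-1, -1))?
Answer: -186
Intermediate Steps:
Function('u')(U) = 6 (Function('u')(U) = Add(5, 1) = 6)
Mul(Add(Function('u')(-1), 87), -2) = Mul(Add(6, 87), -2) = Mul(93, -2) = -186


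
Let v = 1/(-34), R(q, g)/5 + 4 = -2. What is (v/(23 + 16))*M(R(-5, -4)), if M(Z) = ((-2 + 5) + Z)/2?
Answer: 9/884 ≈ 0.010181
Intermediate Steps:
R(q, g) = -30 (R(q, g) = -20 + 5*(-2) = -20 - 10 = -30)
v = -1/34 ≈ -0.029412
M(Z) = 3/2 + Z/2 (M(Z) = (3 + Z)*(1/2) = 3/2 + Z/2)
(v/(23 + 16))*M(R(-5, -4)) = (-1/(34*(23 + 16)))*(3/2 + (1/2)*(-30)) = (-1/34/39)*(3/2 - 15) = -1/34*1/39*(-27/2) = -1/1326*(-27/2) = 9/884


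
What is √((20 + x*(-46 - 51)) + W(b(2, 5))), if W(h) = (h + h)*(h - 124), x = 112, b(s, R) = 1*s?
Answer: 2*I*√2833 ≈ 106.45*I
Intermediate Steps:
b(s, R) = s
W(h) = 2*h*(-124 + h) (W(h) = (2*h)*(-124 + h) = 2*h*(-124 + h))
√((20 + x*(-46 - 51)) + W(b(2, 5))) = √((20 + 112*(-46 - 51)) + 2*2*(-124 + 2)) = √((20 + 112*(-97)) + 2*2*(-122)) = √((20 - 10864) - 488) = √(-10844 - 488) = √(-11332) = 2*I*√2833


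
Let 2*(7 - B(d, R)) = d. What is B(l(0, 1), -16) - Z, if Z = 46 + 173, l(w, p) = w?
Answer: -212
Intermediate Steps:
B(d, R) = 7 - d/2
Z = 219
B(l(0, 1), -16) - Z = (7 - ½*0) - 1*219 = (7 + 0) - 219 = 7 - 219 = -212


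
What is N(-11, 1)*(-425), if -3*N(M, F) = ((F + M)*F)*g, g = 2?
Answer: -8500/3 ≈ -2833.3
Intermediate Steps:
N(M, F) = -2*F*(F + M)/3 (N(M, F) = -(F + M)*F*2/3 = -F*(F + M)*2/3 = -2*F*(F + M)/3)
N(-11, 1)*(-425) = -⅔*1*(1 - 11)*(-425) = -⅔*1*(-10)*(-425) = (20/3)*(-425) = -8500/3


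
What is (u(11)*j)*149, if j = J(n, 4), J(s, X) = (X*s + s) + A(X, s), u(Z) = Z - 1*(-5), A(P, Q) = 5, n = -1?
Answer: 0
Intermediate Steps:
u(Z) = 5 + Z (u(Z) = Z + 5 = 5 + Z)
J(s, X) = 5 + s + X*s (J(s, X) = (X*s + s) + 5 = (s + X*s) + 5 = 5 + s + X*s)
j = 0 (j = 5 - 1 + 4*(-1) = 5 - 1 - 4 = 0)
(u(11)*j)*149 = ((5 + 11)*0)*149 = (16*0)*149 = 0*149 = 0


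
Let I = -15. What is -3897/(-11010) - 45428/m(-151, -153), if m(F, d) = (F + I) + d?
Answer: 167135141/1170730 ≈ 142.76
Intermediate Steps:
m(F, d) = -15 + F + d (m(F, d) = (F - 15) + d = (-15 + F) + d = -15 + F + d)
-3897/(-11010) - 45428/m(-151, -153) = -3897/(-11010) - 45428/(-15 - 151 - 153) = -3897*(-1/11010) - 45428/(-319) = 1299/3670 - 45428*(-1/319) = 1299/3670 + 45428/319 = 167135141/1170730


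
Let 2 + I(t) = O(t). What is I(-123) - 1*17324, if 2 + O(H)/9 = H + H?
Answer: -19558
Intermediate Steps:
O(H) = -18 + 18*H (O(H) = -18 + 9*(H + H) = -18 + 9*(2*H) = -18 + 18*H)
I(t) = -20 + 18*t (I(t) = -2 + (-18 + 18*t) = -20 + 18*t)
I(-123) - 1*17324 = (-20 + 18*(-123)) - 1*17324 = (-20 - 2214) - 17324 = -2234 - 17324 = -19558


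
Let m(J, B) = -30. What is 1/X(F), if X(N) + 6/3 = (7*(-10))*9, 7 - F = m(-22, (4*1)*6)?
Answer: -1/632 ≈ -0.0015823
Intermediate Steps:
F = 37 (F = 7 - 1*(-30) = 7 + 30 = 37)
X(N) = -632 (X(N) = -2 + (7*(-10))*9 = -2 - 70*9 = -2 - 630 = -632)
1/X(F) = 1/(-632) = -1/632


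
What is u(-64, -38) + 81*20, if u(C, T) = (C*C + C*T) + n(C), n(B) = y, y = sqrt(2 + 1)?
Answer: 8148 + sqrt(3) ≈ 8149.7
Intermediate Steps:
y = sqrt(3) ≈ 1.7320
n(B) = sqrt(3)
u(C, T) = sqrt(3) + C**2 + C*T (u(C, T) = (C*C + C*T) + sqrt(3) = (C**2 + C*T) + sqrt(3) = sqrt(3) + C**2 + C*T)
u(-64, -38) + 81*20 = (sqrt(3) + (-64)**2 - 64*(-38)) + 81*20 = (sqrt(3) + 4096 + 2432) + 1620 = (6528 + sqrt(3)) + 1620 = 8148 + sqrt(3)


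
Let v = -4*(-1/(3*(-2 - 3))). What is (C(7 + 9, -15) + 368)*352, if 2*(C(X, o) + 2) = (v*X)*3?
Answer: 632896/5 ≈ 1.2658e+5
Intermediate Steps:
v = -4/15 (v = -4/((-3*(-5))) = -4/15 ≈ -0.26667)
C(X, o) = -2 - 2*X/5 (C(X, o) = -2 + (-4*X/15*3)/2 = -2 + (-4*X/5)/2 = -2 - 2*X/5)
(C(7 + 9, -15) + 368)*352 = ((-2 - 2*(7 + 9)/5) + 368)*352 = ((-2 - ⅖*16) + 368)*352 = ((-2 - 32/5) + 368)*352 = (-42/5 + 368)*352 = (1798/5)*352 = 632896/5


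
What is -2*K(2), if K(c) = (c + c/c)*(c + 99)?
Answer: -606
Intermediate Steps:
K(c) = (1 + c)*(99 + c) (K(c) = (c + 1)*(99 + c) = (1 + c)*(99 + c))
-2*K(2) = -2*(99 + 2² + 100*2) = -2*(99 + 4 + 200) = -2*303 = -606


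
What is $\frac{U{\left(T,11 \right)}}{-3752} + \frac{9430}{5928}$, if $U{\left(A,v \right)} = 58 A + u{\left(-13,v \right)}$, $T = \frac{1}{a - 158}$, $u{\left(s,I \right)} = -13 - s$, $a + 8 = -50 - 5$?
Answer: $\frac{9398587}{5907993} \approx 1.5908$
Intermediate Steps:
$a = -63$ ($a = -8 - 55 = -63$)
$T = - \frac{1}{221}$ ($T = \frac{1}{-63 - 158} = \frac{1}{-221} = - \frac{1}{221} \approx -0.0045249$)
$U{\left(A,v \right)} = 58 A$ ($U{\left(A,v \right)} = 58 A - 0 = 58 A + \left(-13 + 13\right) = 58 A + 0 = 58 A$)
$\frac{U{\left(T,11 \right)}}{-3752} + \frac{9430}{5928} = \frac{58 \left(- \frac{1}{221}\right)}{-3752} + \frac{9430}{5928} = \left(- \frac{58}{221}\right) \left(- \frac{1}{3752}\right) + 9430 \cdot \frac{1}{5928} = \frac{29}{414596} + \frac{4715}{2964} = \frac{9398587}{5907993}$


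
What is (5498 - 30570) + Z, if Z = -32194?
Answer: -57266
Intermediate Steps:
(5498 - 30570) + Z = (5498 - 30570) - 32194 = -25072 - 32194 = -57266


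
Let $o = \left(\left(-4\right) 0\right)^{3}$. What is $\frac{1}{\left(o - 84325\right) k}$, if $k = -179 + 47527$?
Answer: $- \frac{1}{3992620100} \approx -2.5046 \cdot 10^{-10}$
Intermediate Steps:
$k = 47348$
$o = 0$ ($o = 0^{3} = 0$)
$\frac{1}{\left(o - 84325\right) k} = \frac{1}{\left(0 - 84325\right) 47348} = \frac{1}{-84325} \cdot \frac{1}{47348} = \left(- \frac{1}{84325}\right) \frac{1}{47348} = - \frac{1}{3992620100}$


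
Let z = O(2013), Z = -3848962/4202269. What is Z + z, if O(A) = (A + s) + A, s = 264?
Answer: 18023885048/4202269 ≈ 4289.1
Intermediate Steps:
Z = -3848962/4202269 (Z = -3848962*1/4202269 = -3848962/4202269 ≈ -0.91593)
O(A) = 264 + 2*A (O(A) = (A + 264) + A = (264 + A) + A = 264 + 2*A)
z = 4290 (z = 264 + 2*2013 = 264 + 4026 = 4290)
Z + z = -3848962/4202269 + 4290 = 18023885048/4202269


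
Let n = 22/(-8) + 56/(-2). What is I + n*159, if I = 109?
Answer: -19121/4 ≈ -4780.3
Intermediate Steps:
n = -123/4 (n = 22*(-⅛) + 56*(-½) = -11/4 - 28 = -123/4 ≈ -30.750)
I + n*159 = 109 - 123/4*159 = 109 - 19557/4 = -19121/4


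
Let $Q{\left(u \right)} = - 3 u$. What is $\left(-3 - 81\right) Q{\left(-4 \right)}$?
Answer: $-1008$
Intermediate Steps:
$\left(-3 - 81\right) Q{\left(-4 \right)} = \left(-3 - 81\right) \left(\left(-3\right) \left(-4\right)\right) = \left(-84\right) 12 = -1008$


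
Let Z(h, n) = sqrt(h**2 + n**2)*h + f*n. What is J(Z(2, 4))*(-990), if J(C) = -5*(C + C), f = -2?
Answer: -79200 + 39600*sqrt(5) ≈ 9348.3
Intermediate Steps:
Z(h, n) = -2*n + h*sqrt(h**2 + n**2) (Z(h, n) = sqrt(h**2 + n**2)*h - 2*n = h*sqrt(h**2 + n**2) - 2*n = -2*n + h*sqrt(h**2 + n**2))
J(C) = -10*C
J(Z(2, 4))*(-990) = -10*(-2*4 + 2*sqrt(2**2 + 4**2))*(-990) = -10*(-8 + 2*sqrt(4 + 16))*(-990) = -10*(-8 + 2*sqrt(20))*(-990) = -10*(-8 + 2*(2*sqrt(5)))*(-990) = -10*(-8 + 4*sqrt(5))*(-990) = (80 - 40*sqrt(5))*(-990) = -79200 + 39600*sqrt(5)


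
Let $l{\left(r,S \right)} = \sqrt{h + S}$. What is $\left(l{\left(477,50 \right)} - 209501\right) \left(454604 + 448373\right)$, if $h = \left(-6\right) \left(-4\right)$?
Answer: $-189174584477 + 902977 \sqrt{74} \approx -1.8917 \cdot 10^{11}$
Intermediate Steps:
$h = 24$
$l{\left(r,S \right)} = \sqrt{24 + S}$
$\left(l{\left(477,50 \right)} - 209501\right) \left(454604 + 448373\right) = \left(\sqrt{24 + 50} - 209501\right) \left(454604 + 448373\right) = \left(\sqrt{74} - 209501\right) 902977 = \left(-209501 + \sqrt{74}\right) 902977 = -189174584477 + 902977 \sqrt{74}$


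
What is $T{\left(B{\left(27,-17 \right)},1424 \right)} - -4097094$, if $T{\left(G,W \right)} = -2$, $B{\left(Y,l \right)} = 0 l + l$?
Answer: $4097092$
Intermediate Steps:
$B{\left(Y,l \right)} = l$ ($B{\left(Y,l \right)} = 0 + l = l$)
$T{\left(B{\left(27,-17 \right)},1424 \right)} - -4097094 = -2 - -4097094 = -2 + 4097094 = 4097092$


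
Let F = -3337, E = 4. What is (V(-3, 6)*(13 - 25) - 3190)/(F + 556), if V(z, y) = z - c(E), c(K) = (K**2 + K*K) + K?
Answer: 2722/2781 ≈ 0.97878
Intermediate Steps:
c(K) = K + 2*K**2 (c(K) = (K**2 + K**2) + K = 2*K**2 + K = K + 2*K**2)
V(z, y) = -36 + z (V(z, y) = z - 4*(1 + 2*4) = z - 4*(1 + 8) = z - 4*9 = z - 1*36 = z - 36 = -36 + z)
(V(-3, 6)*(13 - 25) - 3190)/(F + 556) = ((-36 - 3)*(13 - 25) - 3190)/(-3337 + 556) = (-39*(-12) - 3190)/(-2781) = (468 - 3190)*(-1/2781) = -2722*(-1/2781) = 2722/2781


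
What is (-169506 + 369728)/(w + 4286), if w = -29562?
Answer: -100111/12638 ≈ -7.9214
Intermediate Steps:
(-169506 + 369728)/(w + 4286) = (-169506 + 369728)/(-29562 + 4286) = 200222/(-25276) = 200222*(-1/25276) = -100111/12638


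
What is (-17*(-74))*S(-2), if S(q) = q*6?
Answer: -15096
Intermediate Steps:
S(q) = 6*q
(-17*(-74))*S(-2) = (-17*(-74))*(6*(-2)) = 1258*(-12) = -15096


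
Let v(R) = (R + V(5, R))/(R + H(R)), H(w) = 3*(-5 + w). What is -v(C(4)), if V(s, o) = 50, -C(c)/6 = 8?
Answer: 2/207 ≈ 0.0096618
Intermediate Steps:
C(c) = -48 (C(c) = -6*8 = -48)
H(w) = -15 + 3*w
v(R) = (50 + R)/(-15 + 4*R) (v(R) = (R + 50)/(R + (-15 + 3*R)) = (50 + R)/(-15 + 4*R))
-v(C(4)) = -(50 - 48)/(-15 + 4*(-48)) = -2/(-15 - 192) = -2/(-207) = -(-1)*2/207 = -1*(-2/207) = 2/207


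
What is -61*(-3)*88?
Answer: 16104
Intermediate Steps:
-61*(-3)*88 = 183*88 = 16104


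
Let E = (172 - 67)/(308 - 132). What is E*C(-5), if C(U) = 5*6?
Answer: 1575/88 ≈ 17.898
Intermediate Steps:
C(U) = 30
E = 105/176 ≈ 0.59659
E*C(-5) = (105/176)*30 = 1575/88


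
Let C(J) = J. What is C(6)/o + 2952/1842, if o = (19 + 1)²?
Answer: 99321/61400 ≈ 1.6176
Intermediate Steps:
o = 400 (o = 20² = 400)
C(6)/o + 2952/1842 = 6/400 + 2952/1842 = 6*(1/400) + 2952*(1/1842) = 3/200 + 492/307 = 99321/61400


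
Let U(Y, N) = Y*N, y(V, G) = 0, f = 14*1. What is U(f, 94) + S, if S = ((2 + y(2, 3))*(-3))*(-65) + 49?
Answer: 1755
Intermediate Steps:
f = 14
S = 439 (S = ((2 + 0)*(-3))*(-65) + 49 = (2*(-3))*(-65) + 49 = -6*(-65) + 49 = 390 + 49 = 439)
U(Y, N) = N*Y
U(f, 94) + S = 94*14 + 439 = 1316 + 439 = 1755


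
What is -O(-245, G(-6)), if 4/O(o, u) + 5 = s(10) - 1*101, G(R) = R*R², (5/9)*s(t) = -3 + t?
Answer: 20/467 ≈ 0.042827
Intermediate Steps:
s(t) = -27/5 + 9*t/5 (s(t) = 9*(-3 + t)/5 = -27/5 + 9*t/5)
G(R) = R³
O(o, u) = -20/467 (O(o, u) = 4/(-5 + ((-27/5 + (9/5)*10) - 1*101)) = 4/(-5 + ((-27/5 + 18) - 101)) = 4/(-5 + (63/5 - 101)) = 4/(-5 - 442/5) = 4/(-467/5) = 4*(-5/467) = -20/467)
-O(-245, G(-6)) = -1*(-20/467) = 20/467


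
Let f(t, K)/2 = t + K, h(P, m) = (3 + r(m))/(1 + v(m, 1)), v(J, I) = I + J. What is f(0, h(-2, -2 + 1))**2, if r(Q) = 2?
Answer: 100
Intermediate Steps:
h(P, m) = 5/(2 + m) (h(P, m) = (3 + 2)/(1 + (1 + m)) = 5/(2 + m))
f(t, K) = 2*K + 2*t (f(t, K) = 2*(t + K) = 2*(K + t) = 2*K + 2*t)
f(0, h(-2, -2 + 1))**2 = (2*(5/(2 + (-2 + 1))) + 2*0)**2 = (2*(5/(2 - 1)) + 0)**2 = (2*(5/1) + 0)**2 = (2*(5*1) + 0)**2 = (2*5 + 0)**2 = (10 + 0)**2 = 10**2 = 100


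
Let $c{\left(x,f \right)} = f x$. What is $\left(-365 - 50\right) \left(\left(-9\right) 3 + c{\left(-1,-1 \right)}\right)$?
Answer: $10790$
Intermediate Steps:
$\left(-365 - 50\right) \left(\left(-9\right) 3 + c{\left(-1,-1 \right)}\right) = \left(-365 - 50\right) \left(\left(-9\right) 3 - -1\right) = - 415 \left(-27 + 1\right) = \left(-415\right) \left(-26\right) = 10790$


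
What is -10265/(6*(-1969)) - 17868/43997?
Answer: 240536653/519780558 ≈ 0.46277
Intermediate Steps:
-10265/(6*(-1969)) - 17868/43997 = -10265/(-11814) - 17868*1/43997 = -10265*(-1/11814) - 17868/43997 = 10265/11814 - 17868/43997 = 240536653/519780558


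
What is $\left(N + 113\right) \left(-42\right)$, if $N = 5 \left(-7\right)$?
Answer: $-3276$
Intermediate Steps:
$N = -35$
$\left(N + 113\right) \left(-42\right) = \left(-35 + 113\right) \left(-42\right) = 78 \left(-42\right) = -3276$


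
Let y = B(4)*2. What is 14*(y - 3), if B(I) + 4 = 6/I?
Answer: -112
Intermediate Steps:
B(I) = -4 + 6/I
y = -5 (y = (-4 + 6/4)*2 = (-4 + 6*(¼))*2 = (-4 + 3/2)*2 = -5/2*2 = -5)
14*(y - 3) = 14*(-5 - 3) = 14*(-8) = -112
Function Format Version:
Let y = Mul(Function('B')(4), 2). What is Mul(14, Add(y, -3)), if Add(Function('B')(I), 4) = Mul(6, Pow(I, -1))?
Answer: -112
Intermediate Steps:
Function('B')(I) = Add(-4, Mul(6, Pow(I, -1)))
y = -5 (y = Mul(Add(-4, Mul(6, Pow(4, -1))), 2) = Mul(Add(-4, Mul(6, Rational(1, 4))), 2) = Mul(Add(-4, Rational(3, 2)), 2) = Mul(Rational(-5, 2), 2) = -5)
Mul(14, Add(y, -3)) = Mul(14, Add(-5, -3)) = Mul(14, -8) = -112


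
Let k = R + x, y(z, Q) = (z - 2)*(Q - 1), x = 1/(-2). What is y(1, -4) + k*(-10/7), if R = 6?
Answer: -20/7 ≈ -2.8571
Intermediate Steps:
x = -½ ≈ -0.50000
y(z, Q) = (-1 + Q)*(-2 + z) (y(z, Q) = (-2 + z)*(-1 + Q) = (-1 + Q)*(-2 + z))
k = 11/2 (k = 6 - ½ = 11/2 ≈ 5.5000)
y(1, -4) + k*(-10/7) = (2 - 1*1 - 2*(-4) - 4*1) + 11*(-10/7)/2 = (2 - 1 + 8 - 4) + 11*(-10*⅐)/2 = 5 + (11/2)*(-10/7) = 5 - 55/7 = -20/7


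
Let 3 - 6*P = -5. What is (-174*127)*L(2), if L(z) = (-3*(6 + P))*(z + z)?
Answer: 1944624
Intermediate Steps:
P = 4/3 (P = 1/2 - 1/6*(-5) = 1/2 + 5/6 = 4/3 ≈ 1.3333)
L(z) = -44*z (L(z) = (-3*(6 + 4/3))*(z + z) = (-3*22/3)*(2*z) = -44*z)
(-174*127)*L(2) = (-174*127)*(-44*2) = -22098*(-88) = 1944624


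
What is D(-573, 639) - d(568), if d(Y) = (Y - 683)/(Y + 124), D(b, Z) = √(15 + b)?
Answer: 115/692 + 3*I*√62 ≈ 0.16618 + 23.622*I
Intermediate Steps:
d(Y) = (-683 + Y)/(124 + Y)
D(-573, 639) - d(568) = √(15 - 573) - (-683 + 568)/(124 + 568) = √(-558) - (-115)/692 = 3*I*√62 - (-115)/692 = 3*I*√62 - 1*(-115/692) = 3*I*√62 + 115/692 = 115/692 + 3*I*√62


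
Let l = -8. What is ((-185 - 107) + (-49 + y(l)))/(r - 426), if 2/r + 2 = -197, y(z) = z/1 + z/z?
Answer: 17313/21194 ≈ 0.81688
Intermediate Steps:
y(z) = 1 + z (y(z) = z*1 + 1 = z + 1 = 1 + z)
r = -2/199 (r = 2/(-2 - 197) = 2/(-199) = 2*(-1/199) = -2/199 ≈ -0.010050)
((-185 - 107) + (-49 + y(l)))/(r - 426) = ((-185 - 107) + (-49 + (1 - 8)))/(-2/199 - 426) = (-292 + (-49 - 7))/(-84776/199) = (-292 - 56)*(-199/84776) = -348*(-199/84776) = 17313/21194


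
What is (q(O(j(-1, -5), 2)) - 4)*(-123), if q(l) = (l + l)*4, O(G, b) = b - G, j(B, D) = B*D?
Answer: 3444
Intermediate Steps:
q(l) = 8*l (q(l) = (2*l)*4 = 8*l)
(q(O(j(-1, -5), 2)) - 4)*(-123) = (8*(2 - (-1)*(-5)) - 4)*(-123) = (8*(2 - 1*5) - 4)*(-123) = (8*(2 - 5) - 4)*(-123) = (8*(-3) - 4)*(-123) = (-24 - 4)*(-123) = -28*(-123) = 3444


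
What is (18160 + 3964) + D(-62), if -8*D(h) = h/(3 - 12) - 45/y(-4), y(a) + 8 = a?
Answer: 6371329/288 ≈ 22123.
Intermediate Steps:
y(a) = -8 + a
D(h) = -15/32 + h/72 (D(h) = -(h/(3 - 12) - 45/(-8 - 4))/8 = -(h/(-9) - 45/(-12))/8 = -(h*(-⅑) - 45*(-1/12))/8 = -(-h/9 + 15/4)/8 = -(15/4 - h/9)/8 = -15/32 + h/72)
(18160 + 3964) + D(-62) = (18160 + 3964) + (-15/32 + (1/72)*(-62)) = 22124 + (-15/32 - 31/36) = 22124 - 383/288 = 6371329/288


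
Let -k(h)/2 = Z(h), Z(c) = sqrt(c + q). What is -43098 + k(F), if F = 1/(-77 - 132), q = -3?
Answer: -43098 - 4*I*sqrt(32813)/209 ≈ -43098.0 - 3.4669*I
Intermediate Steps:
Z(c) = sqrt(-3 + c) (Z(c) = sqrt(c - 3) = sqrt(-3 + c))
F = -1/209 (F = 1/(-209) = -1/209 ≈ -0.0047847)
k(h) = -2*sqrt(-3 + h)
-43098 + k(F) = -43098 - 2*sqrt(-3 - 1/209) = -43098 - 4*I*sqrt(32813)/209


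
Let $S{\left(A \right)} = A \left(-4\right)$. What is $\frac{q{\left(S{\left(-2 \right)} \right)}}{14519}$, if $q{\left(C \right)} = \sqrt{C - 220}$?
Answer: $\frac{2 i \sqrt{53}}{14519} \approx 0.0010028 i$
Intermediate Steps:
$S{\left(A \right)} = - 4 A$
$q{\left(C \right)} = \sqrt{-220 + C}$
$\frac{q{\left(S{\left(-2 \right)} \right)}}{14519} = \frac{\sqrt{-220 - -8}}{14519} = \sqrt{-220 + 8} \cdot \frac{1}{14519} = \sqrt{-212} \cdot \frac{1}{14519} = 2 i \sqrt{53} \cdot \frac{1}{14519} = \frac{2 i \sqrt{53}}{14519}$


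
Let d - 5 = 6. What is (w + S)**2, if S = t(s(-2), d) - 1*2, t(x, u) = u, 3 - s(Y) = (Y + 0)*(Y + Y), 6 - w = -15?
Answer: 900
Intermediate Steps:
w = 21 (w = 6 - 1*(-15) = 6 + 15 = 21)
d = 11 (d = 5 + 6 = 11)
s(Y) = 3 - 2*Y**2 (s(Y) = 3 - (Y + 0)*(Y + Y) = 3 - Y*2*Y = 3 - 2*Y**2)
S = 9 (S = 11 - 1*2 = 11 - 2 = 9)
(w + S)**2 = (21 + 9)**2 = 30**2 = 900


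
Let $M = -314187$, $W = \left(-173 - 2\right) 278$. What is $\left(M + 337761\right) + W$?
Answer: $-25076$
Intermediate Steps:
$W = -48650$ ($W = \left(-175\right) 278 = -48650$)
$\left(M + 337761\right) + W = \left(-314187 + 337761\right) - 48650 = 23574 - 48650 = -25076$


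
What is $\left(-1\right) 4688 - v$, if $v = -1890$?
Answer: $-2798$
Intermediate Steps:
$\left(-1\right) 4688 - v = \left(-1\right) 4688 - -1890 = -4688 + 1890 = -2798$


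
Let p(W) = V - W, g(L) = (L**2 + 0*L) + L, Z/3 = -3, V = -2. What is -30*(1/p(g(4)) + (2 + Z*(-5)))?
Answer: -15495/11 ≈ -1408.6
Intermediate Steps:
Z = -9 (Z = 3*(-3) = -9)
g(L) = L + L**2 (g(L) = (L**2 + 0) + L = L**2 + L = L + L**2)
p(W) = -2 - W
-30*(1/p(g(4)) + (2 + Z*(-5))) = -30*(1/(-2 - 4*(1 + 4)) + (2 - 9*(-5))) = -30*(1/(-2 - 4*5) + (2 + 45)) = -30*(1/(-2 - 1*20) + 47) = -30*(1/(-2 - 20) + 47) = -30*(1/(-22) + 47) = -30*(-1/22 + 47) = -30*1033/22 = -15495/11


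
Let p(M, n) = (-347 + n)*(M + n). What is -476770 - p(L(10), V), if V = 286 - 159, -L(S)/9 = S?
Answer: -468630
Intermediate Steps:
L(S) = -9*S
V = 127
-476770 - p(L(10), V) = -476770 - (127**2 - (-3123)*10 - 347*127 - 9*10*127) = -476770 - (16129 - 347*(-90) - 44069 - 90*127) = -476770 - (16129 + 31230 - 44069 - 11430) = -476770 - 1*(-8140) = -476770 + 8140 = -468630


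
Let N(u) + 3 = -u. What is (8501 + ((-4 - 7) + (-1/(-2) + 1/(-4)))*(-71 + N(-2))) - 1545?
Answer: 7730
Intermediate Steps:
N(u) = -3 - u
(8501 + ((-4 - 7) + (-1/(-2) + 1/(-4)))*(-71 + N(-2))) - 1545 = (8501 + ((-4 - 7) + (-1/(-2) + 1/(-4)))*(-71 + (-3 - 1*(-2)))) - 1545 = (8501 + (-11 + (-1*(-1/2) + 1*(-1/4)))*(-71 + (-3 + 2))) - 1545 = (8501 + (-11 + (1/2 - 1/4))*(-71 - 1)) - 1545 = (8501 + (-11 + 1/4)*(-72)) - 1545 = (8501 - 43/4*(-72)) - 1545 = (8501 + 774) - 1545 = 9275 - 1545 = 7730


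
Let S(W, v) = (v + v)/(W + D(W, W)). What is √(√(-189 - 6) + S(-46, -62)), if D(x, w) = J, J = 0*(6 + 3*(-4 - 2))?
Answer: √(1426 + 529*I*√195)/23 ≈ 2.9084 + 2.4007*I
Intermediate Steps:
J = 0 (J = 0*(6 + 3*(-6)) = 0*(6 - 18) = 0*(-12) = 0)
D(x, w) = 0
S(W, v) = 2*v/W (S(W, v) = (v + v)/(W + 0) = (2*v)/W = 2*v/W)
√(√(-189 - 6) + S(-46, -62)) = √(√(-189 - 6) + 2*(-62)/(-46)) = √(√(-195) + 2*(-62)*(-1/46)) = √(I*√195 + 62/23) = √(62/23 + I*√195)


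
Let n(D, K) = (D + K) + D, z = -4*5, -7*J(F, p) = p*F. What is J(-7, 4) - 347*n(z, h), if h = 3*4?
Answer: 9720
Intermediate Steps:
J(F, p) = -F*p/7 (J(F, p) = -p*F/7 = -F*p/7)
z = -20
h = 12
n(D, K) = K + 2*D
J(-7, 4) - 347*n(z, h) = -⅐*(-7)*4 - 347*(12 + 2*(-20)) = 4 - 347*(12 - 40) = 4 - 347*(-28) = 4 + 9716 = 9720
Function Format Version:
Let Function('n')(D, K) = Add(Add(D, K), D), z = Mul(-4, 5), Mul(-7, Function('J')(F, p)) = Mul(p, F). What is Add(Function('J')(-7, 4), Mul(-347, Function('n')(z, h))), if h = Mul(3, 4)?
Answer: 9720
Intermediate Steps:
Function('J')(F, p) = Mul(Rational(-1, 7), F, p) (Function('J')(F, p) = Mul(Rational(-1, 7), Mul(p, F)) = Mul(Rational(-1, 7), Mul(F, p)) = Mul(Rational(-1, 7), F, p))
z = -20
h = 12
Function('n')(D, K) = Add(K, Mul(2, D))
Add(Function('J')(-7, 4), Mul(-347, Function('n')(z, h))) = Add(Mul(Rational(-1, 7), -7, 4), Mul(-347, Add(12, Mul(2, -20)))) = Add(4, Mul(-347, Add(12, -40))) = Add(4, Mul(-347, -28)) = Add(4, 9716) = 9720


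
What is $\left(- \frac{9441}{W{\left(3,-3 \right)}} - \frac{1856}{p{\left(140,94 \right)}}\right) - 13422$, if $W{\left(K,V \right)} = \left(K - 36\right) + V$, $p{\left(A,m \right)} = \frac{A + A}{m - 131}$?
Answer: $- \frac{1808029}{140} \approx -12915.0$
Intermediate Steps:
$p{\left(A,m \right)} = \frac{2 A}{-131 + m}$
$W{\left(K,V \right)} = -36 + K + V$ ($W{\left(K,V \right)} = \left(-36 + K\right) + V = -36 + K + V$)
$\left(- \frac{9441}{W{\left(3,-3 \right)}} - \frac{1856}{p{\left(140,94 \right)}}\right) - 13422 = \left(- \frac{9441}{-36 + 3 - 3} - \frac{1856}{2 \cdot 140 \frac{1}{-131 + 94}}\right) - 13422 = \left(- \frac{9441}{-36} - \frac{1856}{2 \cdot 140 \frac{1}{-37}}\right) - 13422 = \left(\left(-9441\right) \left(- \frac{1}{36}\right) - \frac{1856}{2 \cdot 140 \left(- \frac{1}{37}\right)}\right) - 13422 = \left(\frac{1049}{4} - \frac{1856}{- \frac{280}{37}}\right) - 13422 = \left(\frac{1049}{4} - - \frac{8584}{35}\right) - 13422 = \left(\frac{1049}{4} + \frac{8584}{35}\right) - 13422 = \frac{71051}{140} - 13422 = - \frac{1808029}{140}$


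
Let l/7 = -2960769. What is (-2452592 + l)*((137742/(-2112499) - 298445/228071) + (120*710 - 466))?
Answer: -946221335208542246093275/481799759429 ≈ -1.9639e+12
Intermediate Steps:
l = -20725383 (l = 7*(-2960769) = -20725383)
(-2452592 + l)*((137742/(-2112499) - 298445/228071) + (120*710 - 466)) = (-2452592 - 20725383)*((137742/(-2112499) - 298445/228071) + (120*710 - 466)) = -23177975*((137742*(-1/2112499) - 298445*1/228071) + (85200 - 466)) = -23177975*((-137742/2112499 - 298445/228071) + 84734) = -23177975*(-661879719737/481799759429 + 84734) = -23177975*40824158935737149/481799759429 = -946221335208542246093275/481799759429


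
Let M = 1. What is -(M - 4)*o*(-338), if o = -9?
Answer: 9126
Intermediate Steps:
-(M - 4)*o*(-338) = -(1 - 4)*(-9)*(-338) = -(-3)*(-9)*(-338) = -1*27*(-338) = -27*(-338) = 9126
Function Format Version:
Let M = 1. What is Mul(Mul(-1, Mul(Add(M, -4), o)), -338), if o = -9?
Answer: 9126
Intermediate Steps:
Mul(Mul(-1, Mul(Add(M, -4), o)), -338) = Mul(Mul(-1, Mul(Add(1, -4), -9)), -338) = Mul(Mul(-1, Mul(-3, -9)), -338) = Mul(Mul(-1, 27), -338) = Mul(-27, -338) = 9126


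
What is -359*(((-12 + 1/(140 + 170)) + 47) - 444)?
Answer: 45517251/310 ≈ 1.4683e+5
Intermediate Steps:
-359*(((-12 + 1/(140 + 170)) + 47) - 444) = -359*(((-12 + 1/310) + 47) - 444) = -359*((-3719/310 + 47) - 444) = -359*(10851/310 - 444) = -359*(-126789/310) = 45517251/310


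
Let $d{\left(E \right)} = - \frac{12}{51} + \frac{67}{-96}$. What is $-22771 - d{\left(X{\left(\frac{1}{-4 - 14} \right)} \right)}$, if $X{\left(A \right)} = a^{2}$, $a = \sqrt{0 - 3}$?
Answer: $- \frac{37160749}{1632} \approx -22770.0$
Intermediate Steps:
$a = i \sqrt{3}$ ($a = \sqrt{-3} = i \sqrt{3} \approx 1.732 i$)
$X{\left(A \right)} = -3$ ($X{\left(A \right)} = \left(i \sqrt{3}\right)^{2} = -3$)
$d{\left(E \right)} = - \frac{1523}{1632}$ ($d{\left(E \right)} = \left(-12\right) \frac{1}{51} + 67 \left(- \frac{1}{96}\right) = - \frac{4}{17} - \frac{67}{96} = - \frac{1523}{1632}$)
$-22771 - d{\left(X{\left(\frac{1}{-4 - 14} \right)} \right)} = -22771 - - \frac{1523}{1632} = -22771 + \frac{1523}{1632} = - \frac{37160749}{1632}$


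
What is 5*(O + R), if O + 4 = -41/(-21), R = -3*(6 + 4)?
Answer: -3365/21 ≈ -160.24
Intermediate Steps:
R = -30 (R = -3*10 = -30)
O = -43/21 (O = -4 - 41/(-21) = -4 - 41*(-1/21) = -4 + 41/21 = -43/21 ≈ -2.0476)
5*(O + R) = 5*(-43/21 - 30) = 5*(-673/21) = -3365/21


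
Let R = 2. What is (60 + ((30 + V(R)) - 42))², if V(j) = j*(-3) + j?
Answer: 1936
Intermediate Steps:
V(j) = -2*j (V(j) = -3*j + j = -2*j)
(60 + ((30 + V(R)) - 42))² = (60 + ((30 - 2*2) - 42))² = (60 + ((30 - 4) - 42))² = (60 + (26 - 42))² = (60 - 16)² = 44² = 1936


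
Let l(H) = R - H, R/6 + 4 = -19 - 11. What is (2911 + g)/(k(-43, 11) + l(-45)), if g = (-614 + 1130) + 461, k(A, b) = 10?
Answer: -3888/149 ≈ -26.094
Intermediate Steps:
R = -204 (R = -24 + 6*(-19 - 11) = -24 + 6*(-30) = -24 - 180 = -204)
g = 977 (g = 516 + 461 = 977)
l(H) = -204 - H
(2911 + g)/(k(-43, 11) + l(-45)) = (2911 + 977)/(10 + (-204 - 1*(-45))) = 3888/(10 + (-204 + 45)) = 3888/(10 - 159) = 3888/(-149) = 3888*(-1/149) = -3888/149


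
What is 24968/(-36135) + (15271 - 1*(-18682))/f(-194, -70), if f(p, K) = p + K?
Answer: -37378279/289080 ≈ -129.30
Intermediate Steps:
f(p, K) = K + p
24968/(-36135) + (15271 - 1*(-18682))/f(-194, -70) = 24968/(-36135) + (15271 - 1*(-18682))/(-70 - 194) = 24968*(-1/36135) + (15271 + 18682)/(-264) = -24968/36135 + 33953*(-1/264) = -24968/36135 - 33953/264 = -37378279/289080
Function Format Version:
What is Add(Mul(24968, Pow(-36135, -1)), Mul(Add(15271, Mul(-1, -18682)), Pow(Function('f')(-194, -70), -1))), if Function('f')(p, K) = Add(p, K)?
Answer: Rational(-37378279, 289080) ≈ -129.30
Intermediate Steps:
Function('f')(p, K) = Add(K, p)
Add(Mul(24968, Pow(-36135, -1)), Mul(Add(15271, Mul(-1, -18682)), Pow(Function('f')(-194, -70), -1))) = Add(Mul(24968, Pow(-36135, -1)), Mul(Add(15271, Mul(-1, -18682)), Pow(Add(-70, -194), -1))) = Add(Mul(24968, Rational(-1, 36135)), Mul(Add(15271, 18682), Pow(-264, -1))) = Add(Rational(-24968, 36135), Mul(33953, Rational(-1, 264))) = Add(Rational(-24968, 36135), Rational(-33953, 264)) = Rational(-37378279, 289080)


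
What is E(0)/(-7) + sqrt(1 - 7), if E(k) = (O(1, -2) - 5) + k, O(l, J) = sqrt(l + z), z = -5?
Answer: 5/7 - 2*I/7 + I*sqrt(6) ≈ 0.71429 + 2.1638*I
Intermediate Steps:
O(l, J) = sqrt(-5 + l) (O(l, J) = sqrt(l - 5) = sqrt(-5 + l))
E(k) = -5 + k + 2*I (E(k) = (sqrt(-5 + 1) - 5) + k = (sqrt(-4) - 5) + k = (2*I - 5) + k = (-5 + 2*I) + k = -5 + k + 2*I)
E(0)/(-7) + sqrt(1 - 7) = (-5 + 0 + 2*I)/(-7) + sqrt(1 - 7) = (-5 + 2*I)*(-1/7) + sqrt(-6) = (5/7 - 2*I/7) + I*sqrt(6) = 5/7 - 2*I/7 + I*sqrt(6)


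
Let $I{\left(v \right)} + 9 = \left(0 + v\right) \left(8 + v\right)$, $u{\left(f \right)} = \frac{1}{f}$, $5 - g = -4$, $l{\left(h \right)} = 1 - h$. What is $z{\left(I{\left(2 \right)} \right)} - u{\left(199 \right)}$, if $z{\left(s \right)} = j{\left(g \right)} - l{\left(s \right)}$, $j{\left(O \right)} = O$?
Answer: $\frac{3780}{199} \approx 18.995$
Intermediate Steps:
$g = 9$ ($g = 5 - -4 = 5 + 4 = 9$)
$I{\left(v \right)} = -9 + v \left(8 + v\right)$ ($I{\left(v \right)} = -9 + \left(0 + v\right) \left(8 + v\right) = -9 + v \left(8 + v\right)$)
$z{\left(s \right)} = 8 + s$ ($z{\left(s \right)} = 9 - \left(1 - s\right) = 9 + \left(-1 + s\right) = 8 + s$)
$z{\left(I{\left(2 \right)} \right)} - u{\left(199 \right)} = \left(8 + \left(-9 + 2^{2} + 8 \cdot 2\right)\right) - \frac{1}{199} = \left(8 + \left(-9 + 4 + 16\right)\right) - \frac{1}{199} = \left(8 + 11\right) - \frac{1}{199} = 19 - \frac{1}{199} = \frac{3780}{199}$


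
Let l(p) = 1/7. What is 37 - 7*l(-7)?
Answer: 36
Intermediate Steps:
l(p) = ⅐
37 - 7*l(-7) = 37 - 7*⅐ = 37 - 1 = 36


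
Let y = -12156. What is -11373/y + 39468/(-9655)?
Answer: -123322231/39122060 ≈ -3.1522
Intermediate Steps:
-11373/y + 39468/(-9655) = -11373/(-12156) + 39468/(-9655) = -11373*(-1/12156) + 39468*(-1/9655) = 3791/4052 - 39468/9655 = -123322231/39122060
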